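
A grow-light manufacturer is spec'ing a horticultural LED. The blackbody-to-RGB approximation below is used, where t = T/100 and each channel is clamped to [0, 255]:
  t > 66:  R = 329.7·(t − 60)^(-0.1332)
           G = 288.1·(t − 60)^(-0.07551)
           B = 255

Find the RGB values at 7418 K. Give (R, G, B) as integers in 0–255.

(232, 236, 255)

t = 7418/100 = 74.18; the t > 66 branch applies.
R = 329.7·(74.18 − 60)^(-0.1332) = 329.7·14.18^(-0.1332) = 329.7·0.70242 = 231.588.
G = 288.1·(74.18 − 60)^(-0.07551) = 288.1·14.18^(-0.07551) = 288.1·0.81853 = 235.820.
B = 255 by definition for t > 66.
Rounded: (232, 236, 255).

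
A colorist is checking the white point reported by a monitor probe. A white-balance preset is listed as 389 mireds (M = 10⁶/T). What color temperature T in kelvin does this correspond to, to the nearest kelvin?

2571 K

T = 10⁶ / 389 = 2570.69 K → 2571 K.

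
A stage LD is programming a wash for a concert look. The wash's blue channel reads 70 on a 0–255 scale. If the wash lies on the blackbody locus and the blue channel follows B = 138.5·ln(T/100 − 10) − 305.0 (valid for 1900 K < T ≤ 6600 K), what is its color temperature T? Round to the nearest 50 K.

2500 K

ln(t − 10) = (70 + 305.0) / 138.5 = 2.7076.
t − 10 = e^2.7076 = 14.993, so t = 24.993.
T = 100·t = 2499 K → 2500 K to the nearest 50 K.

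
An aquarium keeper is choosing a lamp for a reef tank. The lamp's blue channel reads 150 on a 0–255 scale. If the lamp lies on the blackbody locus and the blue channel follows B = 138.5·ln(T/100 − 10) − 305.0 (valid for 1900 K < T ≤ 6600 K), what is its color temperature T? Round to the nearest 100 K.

ln(t − 10) = (150 + 305.0) / 138.5 = 3.2852.
t − 10 = e^3.2852 = 26.714, so t = 36.714.
T = 100·t = 3671 K → 3700 K to the nearest 100 K.

3700 K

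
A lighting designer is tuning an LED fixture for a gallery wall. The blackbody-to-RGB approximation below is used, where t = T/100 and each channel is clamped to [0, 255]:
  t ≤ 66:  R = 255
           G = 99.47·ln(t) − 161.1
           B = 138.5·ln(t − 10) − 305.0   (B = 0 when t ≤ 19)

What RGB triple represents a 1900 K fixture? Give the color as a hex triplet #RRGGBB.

#FF8400

t = 1900/100 = 19; the t ≤ 66 branch applies.
R = 255 by definition for t ≤ 66.
G = 99.47·ln 19 − 161.1 = 99.47·2.9444 − 161.1 = 131.783.
t = 19 ≤ 19, so B = 0.
Rounded: (255, 132, 0).
In hex: #FF8400.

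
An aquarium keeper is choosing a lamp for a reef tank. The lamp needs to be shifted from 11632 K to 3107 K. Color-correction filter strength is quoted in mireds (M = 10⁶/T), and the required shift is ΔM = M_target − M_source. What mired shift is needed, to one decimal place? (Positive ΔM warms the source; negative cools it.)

M_source = 10⁶/11632 = 85.970; M_target = 10⁶/3107 = 321.854.
ΔM = 321.854 − 85.970 = 235.884 → +235.9 mireds, a warming shift.

+235.9 mireds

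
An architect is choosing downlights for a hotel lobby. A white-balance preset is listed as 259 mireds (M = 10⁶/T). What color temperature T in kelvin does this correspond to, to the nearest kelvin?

3861 K

T = 10⁶ / 259 = 3861.00 K → 3861 K.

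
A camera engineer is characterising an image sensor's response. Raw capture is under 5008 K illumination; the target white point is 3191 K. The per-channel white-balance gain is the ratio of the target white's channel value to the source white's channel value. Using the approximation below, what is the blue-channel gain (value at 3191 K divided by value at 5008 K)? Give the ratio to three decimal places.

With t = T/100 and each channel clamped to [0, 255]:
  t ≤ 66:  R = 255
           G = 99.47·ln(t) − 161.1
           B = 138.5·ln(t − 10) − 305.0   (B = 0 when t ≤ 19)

0.594

At 5008 K (t = 50.08):
  B = 138.5·ln(50.08 − 10) − 305.0 = 138.5·ln 40.08 − 305.0 = 138.5·3.6909 − 305.0 = 206.187.
At 3191 K (t = 31.91):
  B = 138.5·ln(31.91 − 10) − 305.0 = 138.5·ln 21.91 − 305.0 = 138.5·3.0869 − 305.0 = 122.542.
Gain = 122.542 / 206.187 = 0.5943 → 0.594.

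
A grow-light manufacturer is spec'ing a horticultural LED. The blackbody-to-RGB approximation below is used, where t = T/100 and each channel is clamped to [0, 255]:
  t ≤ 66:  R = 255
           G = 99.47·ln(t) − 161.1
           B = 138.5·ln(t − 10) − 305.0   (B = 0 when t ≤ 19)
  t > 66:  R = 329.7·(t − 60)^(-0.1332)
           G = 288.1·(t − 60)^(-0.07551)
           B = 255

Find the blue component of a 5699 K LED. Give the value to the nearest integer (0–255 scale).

t = 5699/100 = 56.99; the t ≤ 66 branch applies.
B = 138.5·ln(56.99 − 10) − 305.0 = 138.5·ln 46.99 − 305.0 = 138.5·3.8499 − 305.0 = 228.216.
Rounded: 228.

228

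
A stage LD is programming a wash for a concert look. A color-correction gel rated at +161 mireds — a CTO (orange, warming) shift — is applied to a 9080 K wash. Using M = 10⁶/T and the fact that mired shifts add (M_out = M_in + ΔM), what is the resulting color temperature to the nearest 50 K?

3700 K

M_in = 10⁶/9080 = 110.13 mireds.
M_out = 110.13 + (+161) = 271.13 mireds.
T_out = 10⁶/271.13 = 3688.2 K → 3700 K.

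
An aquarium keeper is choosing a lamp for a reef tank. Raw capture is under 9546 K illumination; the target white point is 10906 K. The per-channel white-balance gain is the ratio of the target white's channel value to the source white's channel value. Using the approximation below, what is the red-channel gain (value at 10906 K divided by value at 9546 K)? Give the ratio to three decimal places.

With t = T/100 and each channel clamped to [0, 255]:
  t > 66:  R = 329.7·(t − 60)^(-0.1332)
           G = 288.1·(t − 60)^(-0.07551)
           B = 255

At 9546 K (t = 95.46):
  R = 329.7·(95.46 − 60)^(-0.1332) = 329.7·35.46^(-0.1332) = 329.7·0.62169 = 204.972.
At 10906 K (t = 109.06):
  R = 329.7·(109.06 − 60)^(-0.1332) = 329.7·49.06^(-0.1332) = 329.7·0.59538 = 196.297.
Gain = 196.297 / 204.972 = 0.9577 → 0.958.

0.958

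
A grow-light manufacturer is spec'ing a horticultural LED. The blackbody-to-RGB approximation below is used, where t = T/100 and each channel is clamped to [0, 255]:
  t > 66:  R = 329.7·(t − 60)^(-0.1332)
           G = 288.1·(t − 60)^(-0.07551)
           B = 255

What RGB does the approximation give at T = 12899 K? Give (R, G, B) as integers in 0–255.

t = 12899/100 = 128.99; the t > 66 branch applies.
R = 329.7·(128.99 − 60)^(-0.1332) = 329.7·68.99^(-0.1332) = 329.7·0.56895 = 187.583.
G = 288.1·(128.99 − 60)^(-0.07551) = 288.1·68.99^(-0.07551) = 288.1·0.72636 = 209.265.
B = 255 by definition for t > 66.
Rounded: (188, 209, 255).

(188, 209, 255)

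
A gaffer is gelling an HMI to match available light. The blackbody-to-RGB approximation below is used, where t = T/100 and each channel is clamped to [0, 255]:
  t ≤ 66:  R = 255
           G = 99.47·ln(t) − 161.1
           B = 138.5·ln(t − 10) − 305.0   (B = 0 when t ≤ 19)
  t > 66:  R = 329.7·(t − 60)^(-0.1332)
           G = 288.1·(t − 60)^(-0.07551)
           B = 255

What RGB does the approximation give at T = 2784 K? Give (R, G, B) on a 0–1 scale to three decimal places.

t = 2784/100 = 27.84; the t ≤ 66 branch applies.
R = 255 by definition for t ≤ 66.
G = 99.47·ln 27.84 − 161.1 = 99.47·3.3265 − 161.1 = 169.784.
B = 138.5·ln(27.84 − 10) − 305.0 = 138.5·ln 17.84 − 305.0 = 138.5·2.8814 − 305.0 = 94.080.
Dividing each by 255: (1.0000, 0.6658, 0.3689) → (1.000, 0.666, 0.369).

(1.000, 0.666, 0.369)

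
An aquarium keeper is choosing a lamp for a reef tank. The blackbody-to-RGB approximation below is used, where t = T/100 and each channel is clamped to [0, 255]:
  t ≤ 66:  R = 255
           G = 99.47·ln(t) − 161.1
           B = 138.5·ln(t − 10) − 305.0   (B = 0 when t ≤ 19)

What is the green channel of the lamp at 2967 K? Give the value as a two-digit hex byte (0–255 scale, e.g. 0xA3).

t = 2967/100 = 29.67; the t ≤ 66 branch applies.
G = 99.47·ln 29.67 − 161.1 = 99.47·3.3901 − 161.1 = 176.117.
Rounded: 176; in hex, 0xB0.

0xB0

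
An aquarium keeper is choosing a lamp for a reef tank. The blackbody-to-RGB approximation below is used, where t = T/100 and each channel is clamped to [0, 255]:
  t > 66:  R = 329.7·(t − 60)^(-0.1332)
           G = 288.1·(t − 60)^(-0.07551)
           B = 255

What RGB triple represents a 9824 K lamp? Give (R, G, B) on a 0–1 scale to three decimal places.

(0.796, 0.858, 1.000)

t = 9824/100 = 98.24; the t > 66 branch applies.
R = 329.7·(98.24 − 60)^(-0.1332) = 329.7·38.24^(-0.1332) = 329.7·0.61547 = 202.921.
G = 288.1·(98.24 − 60)^(-0.07551) = 288.1·38.24^(-0.07551) = 288.1·0.75946 = 218.800.
B = 255 by definition for t > 66.
Dividing each by 255: (0.7958, 0.8580, 1.0000) → (0.796, 0.858, 1.000).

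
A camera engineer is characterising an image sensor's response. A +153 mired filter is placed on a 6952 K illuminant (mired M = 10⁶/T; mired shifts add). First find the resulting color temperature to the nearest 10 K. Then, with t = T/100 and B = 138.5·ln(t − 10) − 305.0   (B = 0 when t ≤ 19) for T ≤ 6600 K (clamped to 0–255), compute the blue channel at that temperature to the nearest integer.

M_in = 10⁶/6952 = 143.84; M_out = 143.84 + (+153) = 296.84.
T_out = 10⁶/296.84 = 3368.8 K → 3370 K; t = 33.7.
B = 138.5·ln(33.7 − 10) − 305.0 = 138.5·ln 23.7 − 305.0 = 138.5·3.1655 − 305.0 = 133.418.
Rounded: 133.

133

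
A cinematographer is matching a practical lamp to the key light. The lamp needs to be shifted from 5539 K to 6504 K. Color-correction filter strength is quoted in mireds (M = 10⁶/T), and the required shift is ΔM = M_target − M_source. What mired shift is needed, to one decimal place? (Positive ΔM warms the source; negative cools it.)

-26.8 mireds

M_source = 10⁶/5539 = 180.538; M_target = 10⁶/6504 = 153.752.
ΔM = 153.752 − 180.538 = -26.786 → -26.8 mireds, a cooling shift.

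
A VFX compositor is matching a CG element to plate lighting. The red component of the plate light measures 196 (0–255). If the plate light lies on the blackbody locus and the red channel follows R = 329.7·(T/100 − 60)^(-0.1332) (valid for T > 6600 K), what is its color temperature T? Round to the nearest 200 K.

(t − 60)^(-0.1332) = 196/329.7 = 0.59448.
t − 60 = 0.59448^(1/-0.1332) = 0.59448^(-7.508) = 49.621, so t = 109.621.
T = 100·t = 10962 K → 11000 K to the nearest 200 K.

11000 K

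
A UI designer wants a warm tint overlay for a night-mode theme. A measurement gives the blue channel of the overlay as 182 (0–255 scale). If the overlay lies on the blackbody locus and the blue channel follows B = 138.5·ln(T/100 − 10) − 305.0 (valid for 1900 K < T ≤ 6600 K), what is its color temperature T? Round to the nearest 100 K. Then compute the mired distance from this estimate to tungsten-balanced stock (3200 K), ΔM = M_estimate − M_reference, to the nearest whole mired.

-85 mireds

ln(t − 10) = (182 + 305.0) / 138.5 = 3.5162.
t − 10 = e^3.5162 = 33.658, so t = 43.658.
T = 100·t = 4366 K → 4400 K to the nearest 100 K.
M_estimate = 10⁶/4400 = 227.27; M_reference = 10⁶/3200 = 312.50.
ΔM = 227.27 − 312.50 = -85.23 → -85 mireds.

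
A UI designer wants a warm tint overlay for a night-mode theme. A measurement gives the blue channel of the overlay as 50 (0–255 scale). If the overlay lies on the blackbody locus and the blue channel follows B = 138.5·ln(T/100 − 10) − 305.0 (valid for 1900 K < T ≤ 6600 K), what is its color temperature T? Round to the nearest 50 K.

ln(t − 10) = (50 + 305.0) / 138.5 = 2.5632.
t − 10 = e^2.5632 = 12.977, so t = 22.977.
T = 100·t = 2298 K → 2300 K to the nearest 50 K.

2300 K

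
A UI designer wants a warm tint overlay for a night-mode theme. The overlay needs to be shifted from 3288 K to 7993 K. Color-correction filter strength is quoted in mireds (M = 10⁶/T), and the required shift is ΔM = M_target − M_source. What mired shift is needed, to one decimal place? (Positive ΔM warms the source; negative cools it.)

M_source = 10⁶/3288 = 304.136; M_target = 10⁶/7993 = 125.109.
ΔM = 125.109 − 304.136 = -179.027 → -179.0 mireds, a cooling shift.

-179.0 mireds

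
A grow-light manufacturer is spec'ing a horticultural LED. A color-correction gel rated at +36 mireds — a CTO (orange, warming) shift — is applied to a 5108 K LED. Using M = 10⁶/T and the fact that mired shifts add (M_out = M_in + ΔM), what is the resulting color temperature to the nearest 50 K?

4300 K

M_in = 10⁶/5108 = 195.77 mireds.
M_out = 195.77 + (+36) = 231.77 mireds.
T_out = 10⁶/231.77 = 4314.6 K → 4300 K.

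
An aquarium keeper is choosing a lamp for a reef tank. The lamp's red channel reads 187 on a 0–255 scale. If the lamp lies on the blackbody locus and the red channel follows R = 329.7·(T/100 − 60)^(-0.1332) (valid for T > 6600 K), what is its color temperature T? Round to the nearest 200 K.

13000 K

(t − 60)^(-0.1332) = 187/329.7 = 0.56718.
t − 60 = 0.56718^(1/-0.1332) = 0.56718^(-7.508) = 70.620, so t = 130.620.
T = 100·t = 13062 K → 13000 K to the nearest 200 K.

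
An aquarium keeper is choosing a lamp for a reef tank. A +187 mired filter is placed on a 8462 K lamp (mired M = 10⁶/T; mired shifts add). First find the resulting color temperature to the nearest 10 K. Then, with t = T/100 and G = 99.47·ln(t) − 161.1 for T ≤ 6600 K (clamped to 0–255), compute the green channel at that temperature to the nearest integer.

M_in = 10⁶/8462 = 118.18; M_out = 118.18 + (+187) = 305.18.
T_out = 10⁶/305.18 = 3276.8 K → 3280 K; t = 32.8.
G = 99.47·ln 32.8 − 161.1 = 99.47·3.4904 − 161.1 = 186.093.
Rounded: 186.

186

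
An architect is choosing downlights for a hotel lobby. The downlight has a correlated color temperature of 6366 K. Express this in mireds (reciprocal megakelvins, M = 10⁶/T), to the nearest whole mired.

157 mireds

M = 10⁶ / 6366 = 157.085 → 157 mireds.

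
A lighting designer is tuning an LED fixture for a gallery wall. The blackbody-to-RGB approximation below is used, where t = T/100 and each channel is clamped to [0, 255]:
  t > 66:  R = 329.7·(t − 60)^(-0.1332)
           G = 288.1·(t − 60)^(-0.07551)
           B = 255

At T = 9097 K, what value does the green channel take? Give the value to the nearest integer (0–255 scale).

t = 9097/100 = 90.97; the t > 66 branch applies.
G = 288.1·(90.97 − 60)^(-0.07551) = 288.1·30.97^(-0.07551) = 288.1·0.77165 = 222.312.
Rounded: 222.

222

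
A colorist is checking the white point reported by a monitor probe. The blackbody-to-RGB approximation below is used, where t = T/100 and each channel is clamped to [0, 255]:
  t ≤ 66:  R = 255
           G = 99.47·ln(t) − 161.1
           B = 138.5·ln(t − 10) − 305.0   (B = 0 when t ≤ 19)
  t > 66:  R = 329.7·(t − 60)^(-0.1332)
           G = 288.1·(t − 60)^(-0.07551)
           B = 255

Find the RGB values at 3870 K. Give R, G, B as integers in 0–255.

R=255, G=203, B=160

t = 3870/100 = 38.7; the t ≤ 66 branch applies.
R = 255 by definition for t ≤ 66.
G = 99.47·ln 38.7 − 161.1 = 99.47·3.6558 − 161.1 = 202.546.
B = 138.5·ln(38.7 − 10) − 305.0 = 138.5·ln 28.7 − 305.0 = 138.5·3.3569 − 305.0 = 159.930.
Rounded: (255, 203, 160).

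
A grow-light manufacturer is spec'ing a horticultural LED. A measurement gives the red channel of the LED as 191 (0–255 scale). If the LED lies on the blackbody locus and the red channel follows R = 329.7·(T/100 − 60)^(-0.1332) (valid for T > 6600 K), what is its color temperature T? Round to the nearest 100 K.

(t − 60)^(-0.1332) = 191/329.7 = 0.57931.
t − 60 = 0.57931^(1/-0.1332) = 0.57931^(-7.508) = 60.245, so t = 120.245.
T = 100·t = 12025 K → 12000 K to the nearest 100 K.

12000 K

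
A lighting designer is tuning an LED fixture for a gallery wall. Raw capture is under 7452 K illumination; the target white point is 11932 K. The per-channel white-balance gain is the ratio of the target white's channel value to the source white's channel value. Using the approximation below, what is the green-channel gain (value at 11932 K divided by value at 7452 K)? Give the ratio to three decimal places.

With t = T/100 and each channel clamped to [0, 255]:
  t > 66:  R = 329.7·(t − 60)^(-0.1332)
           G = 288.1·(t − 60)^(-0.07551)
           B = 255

0.899

At 7452 K (t = 74.52):
  G = 288.1·(74.52 − 60)^(-0.07551) = 288.1·14.52^(-0.07551) = 288.1·0.81707 = 235.398.
At 11932 K (t = 119.32):
  G = 288.1·(119.32 − 60)^(-0.07551) = 288.1·59.32^(-0.07551) = 288.1·0.73469 = 211.665.
Gain = 211.665 / 235.398 = 0.8992 → 0.899.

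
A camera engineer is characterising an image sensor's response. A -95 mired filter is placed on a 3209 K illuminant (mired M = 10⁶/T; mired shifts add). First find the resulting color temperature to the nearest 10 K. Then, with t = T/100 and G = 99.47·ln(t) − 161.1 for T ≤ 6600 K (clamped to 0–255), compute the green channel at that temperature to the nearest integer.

220

M_in = 10⁶/3209 = 311.62; M_out = 311.62 + (-95) = 216.62.
T_out = 10⁶/216.62 = 4616.3 K → 4620 K; t = 46.2.
G = 99.47·ln 46.2 − 161.1 = 99.47·3.8330 − 161.1 = 220.167.
Rounded: 220.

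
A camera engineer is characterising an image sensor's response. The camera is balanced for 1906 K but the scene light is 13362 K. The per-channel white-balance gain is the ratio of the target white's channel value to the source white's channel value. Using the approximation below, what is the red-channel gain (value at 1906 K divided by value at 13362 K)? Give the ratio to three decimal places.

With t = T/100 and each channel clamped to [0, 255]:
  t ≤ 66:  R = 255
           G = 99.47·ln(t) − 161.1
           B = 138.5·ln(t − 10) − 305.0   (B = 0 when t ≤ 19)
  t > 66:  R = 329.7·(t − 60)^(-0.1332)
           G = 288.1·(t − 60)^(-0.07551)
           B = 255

At 13362 K (t = 133.62):
  R = 329.7·(133.62 − 60)^(-0.1332) = 329.7·73.62^(-0.1332) = 329.7·0.56405 = 185.967.
At 1906 K (t = 19.06):
  R = 255 by definition for t ≤ 66.
Gain = 255.000 / 185.967 = 1.3712 → 1.371.

1.371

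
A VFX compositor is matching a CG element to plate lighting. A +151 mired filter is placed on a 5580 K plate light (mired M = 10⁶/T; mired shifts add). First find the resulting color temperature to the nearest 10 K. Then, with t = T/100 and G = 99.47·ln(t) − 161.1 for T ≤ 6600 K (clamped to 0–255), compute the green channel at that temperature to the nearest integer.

M_in = 10⁶/5580 = 179.21; M_out = 179.21 + (+151) = 330.21.
T_out = 10⁶/330.21 = 3028.4 K → 3030 K; t = 30.3.
G = 99.47·ln 30.3 − 161.1 = 99.47·3.4111 − 161.1 = 178.207.
Rounded: 178.

178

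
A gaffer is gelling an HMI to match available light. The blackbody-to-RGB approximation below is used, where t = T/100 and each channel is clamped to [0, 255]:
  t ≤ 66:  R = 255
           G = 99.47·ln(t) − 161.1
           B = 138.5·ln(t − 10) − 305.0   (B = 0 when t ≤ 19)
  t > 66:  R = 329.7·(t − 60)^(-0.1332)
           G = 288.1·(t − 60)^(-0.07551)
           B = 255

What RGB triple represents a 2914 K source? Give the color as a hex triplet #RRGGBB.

t = 2914/100 = 29.14; the t ≤ 66 branch applies.
R = 255 by definition for t ≤ 66.
G = 99.47·ln 29.14 − 161.1 = 99.47·3.3721 − 161.1 = 174.324.
B = 138.5·ln(29.14 − 10) − 305.0 = 138.5·ln 19.14 − 305.0 = 138.5·2.9518 − 305.0 = 103.822.
Rounded: (255, 174, 104).
In hex: #FFAE68.

#FFAE68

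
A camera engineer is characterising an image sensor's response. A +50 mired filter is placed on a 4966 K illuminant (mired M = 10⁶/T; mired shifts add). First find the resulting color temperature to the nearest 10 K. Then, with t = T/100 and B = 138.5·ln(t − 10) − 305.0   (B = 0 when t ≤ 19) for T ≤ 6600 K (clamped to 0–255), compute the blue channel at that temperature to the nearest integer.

165

M_in = 10⁶/4966 = 201.37; M_out = 201.37 + (+50) = 251.37.
T_out = 10⁶/251.37 = 3978.2 K → 3980 K; t = 39.8.
B = 138.5·ln(39.8 − 10) − 305.0 = 138.5·ln 29.8 − 305.0 = 138.5·3.3945 − 305.0 = 165.139.
Rounded: 165.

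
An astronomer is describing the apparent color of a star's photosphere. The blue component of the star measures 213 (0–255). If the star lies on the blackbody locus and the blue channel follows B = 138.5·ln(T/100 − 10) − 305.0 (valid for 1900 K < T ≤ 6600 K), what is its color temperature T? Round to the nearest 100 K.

5200 K

ln(t − 10) = (213 + 305.0) / 138.5 = 3.7401.
t − 10 = e^3.7401 = 42.101, so t = 52.101.
T = 100·t = 5210 K → 5200 K to the nearest 100 K.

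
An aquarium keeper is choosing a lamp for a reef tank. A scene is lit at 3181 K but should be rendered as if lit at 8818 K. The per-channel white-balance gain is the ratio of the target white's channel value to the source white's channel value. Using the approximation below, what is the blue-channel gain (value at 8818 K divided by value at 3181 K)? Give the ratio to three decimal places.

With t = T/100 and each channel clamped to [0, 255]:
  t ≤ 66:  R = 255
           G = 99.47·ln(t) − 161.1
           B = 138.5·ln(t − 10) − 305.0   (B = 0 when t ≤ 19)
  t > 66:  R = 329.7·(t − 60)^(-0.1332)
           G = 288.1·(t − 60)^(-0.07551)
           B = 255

2.092

At 3181 K (t = 31.81):
  B = 138.5·ln(31.81 − 10) − 305.0 = 138.5·ln 21.81 − 305.0 = 138.5·3.0824 − 305.0 = 121.908.
At 8818 K (t = 88.18):
  B = 255 by definition for t > 66.
Gain = 255.000 / 121.908 = 2.0917 → 2.092.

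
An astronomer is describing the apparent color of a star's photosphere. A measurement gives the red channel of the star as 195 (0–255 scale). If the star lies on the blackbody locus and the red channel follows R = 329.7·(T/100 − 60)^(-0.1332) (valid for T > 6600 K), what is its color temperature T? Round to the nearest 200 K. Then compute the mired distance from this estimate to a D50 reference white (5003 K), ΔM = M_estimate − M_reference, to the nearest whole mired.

(t − 60)^(-0.1332) = 195/329.7 = 0.59145.
t − 60 = 0.59145^(1/-0.1332) = 0.59145^(-7.508) = 51.564, so t = 111.564.
T = 100·t = 11156 K → 11200 K to the nearest 200 K.
M_estimate = 10⁶/11200 = 89.29; M_reference = 10⁶/5003 = 199.88.
ΔM = 89.29 − 199.88 = -110.59 → -111 mireds.

-111 mireds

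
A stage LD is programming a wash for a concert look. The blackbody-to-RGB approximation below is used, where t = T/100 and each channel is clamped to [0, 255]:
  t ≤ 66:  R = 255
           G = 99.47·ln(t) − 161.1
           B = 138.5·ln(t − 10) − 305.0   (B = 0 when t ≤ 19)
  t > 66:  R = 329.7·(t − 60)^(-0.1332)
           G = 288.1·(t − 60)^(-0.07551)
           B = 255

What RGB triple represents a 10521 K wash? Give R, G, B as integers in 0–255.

R=198, G=216, B=255

t = 10521/100 = 105.21; the t > 66 branch applies.
R = 329.7·(105.21 − 60)^(-0.1332) = 329.7·45.21^(-0.1332) = 329.7·0.60190 = 198.446.
G = 288.1·(105.21 − 60)^(-0.07551) = 288.1·45.21^(-0.07551) = 288.1·0.74992 = 216.051.
B = 255 by definition for t > 66.
Rounded: (198, 216, 255).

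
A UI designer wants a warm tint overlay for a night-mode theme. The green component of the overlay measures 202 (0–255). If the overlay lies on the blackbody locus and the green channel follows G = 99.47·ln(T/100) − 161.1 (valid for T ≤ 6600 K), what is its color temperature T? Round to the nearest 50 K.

ln t = (202 + 161.1) / 99.47 = 3.6503.
t = e^3.6503 = 38.488.
T = 100·t = 3849 K → 3850 K to the nearest 50 K.

3850 K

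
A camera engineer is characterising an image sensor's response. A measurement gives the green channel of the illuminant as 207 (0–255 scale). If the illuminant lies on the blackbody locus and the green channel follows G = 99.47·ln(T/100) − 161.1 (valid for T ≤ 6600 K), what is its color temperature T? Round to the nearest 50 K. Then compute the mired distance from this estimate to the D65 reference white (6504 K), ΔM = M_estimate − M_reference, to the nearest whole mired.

+93 mireds

ln t = (207 + 161.1) / 99.47 = 3.7006.
t = e^3.7006 = 40.472.
T = 100·t = 4047 K → 4050 K to the nearest 50 K.
M_estimate = 10⁶/4050 = 246.91; M_reference = 10⁶/6504 = 153.75.
ΔM = 246.91 − 153.75 = 93.16 → +93 mireds.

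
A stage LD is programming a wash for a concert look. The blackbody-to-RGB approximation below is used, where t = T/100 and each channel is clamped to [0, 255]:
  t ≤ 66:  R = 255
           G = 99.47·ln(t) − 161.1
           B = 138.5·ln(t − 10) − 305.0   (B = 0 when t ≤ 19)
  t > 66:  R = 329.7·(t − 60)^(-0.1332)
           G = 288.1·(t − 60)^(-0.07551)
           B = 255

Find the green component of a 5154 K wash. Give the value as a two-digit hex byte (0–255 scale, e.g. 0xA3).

t = 5154/100 = 51.54; the t ≤ 66 branch applies.
G = 99.47·ln 51.54 − 161.1 = 99.47·3.9424 − 161.1 = 231.046.
Rounded: 231; in hex, 0xE7.

0xE7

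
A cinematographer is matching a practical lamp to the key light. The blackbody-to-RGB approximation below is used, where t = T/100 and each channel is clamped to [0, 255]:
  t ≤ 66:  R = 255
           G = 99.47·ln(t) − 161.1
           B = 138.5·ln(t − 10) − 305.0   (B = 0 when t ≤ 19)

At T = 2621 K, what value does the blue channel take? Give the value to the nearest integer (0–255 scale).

t = 2621/100 = 26.21; the t ≤ 66 branch applies.
B = 138.5·ln(26.21 − 10) − 305.0 = 138.5·ln 16.21 − 305.0 = 138.5·2.7856 − 305.0 = 80.810.
Rounded: 81.

81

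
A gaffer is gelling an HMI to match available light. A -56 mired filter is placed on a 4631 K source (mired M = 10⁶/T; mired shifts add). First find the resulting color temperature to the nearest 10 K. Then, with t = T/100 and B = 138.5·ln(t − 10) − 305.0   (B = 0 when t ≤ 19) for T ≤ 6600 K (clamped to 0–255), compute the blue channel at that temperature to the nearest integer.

M_in = 10⁶/4631 = 215.94; M_out = 215.94 + (-56) = 159.94.
T_out = 10⁶/159.94 = 6252.5 K → 6250 K; t = 62.5.
B = 138.5·ln(62.5 − 10) − 305.0 = 138.5·ln 52.5 − 305.0 = 138.5·3.9608 − 305.0 = 243.573.
Rounded: 244.

244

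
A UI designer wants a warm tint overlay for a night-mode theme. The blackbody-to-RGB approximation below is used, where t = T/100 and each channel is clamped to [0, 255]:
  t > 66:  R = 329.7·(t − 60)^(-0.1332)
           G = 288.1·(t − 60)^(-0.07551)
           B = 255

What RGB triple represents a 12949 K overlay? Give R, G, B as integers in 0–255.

t = 12949/100 = 129.49; the t > 66 branch applies.
R = 329.7·(129.49 − 60)^(-0.1332) = 329.7·69.49^(-0.1332) = 329.7·0.56840 = 187.402.
G = 288.1·(129.49 − 60)^(-0.07551) = 288.1·69.49^(-0.07551) = 288.1·0.72597 = 209.151.
B = 255 by definition for t > 66.
Rounded: (187, 209, 255).

R=187, G=209, B=255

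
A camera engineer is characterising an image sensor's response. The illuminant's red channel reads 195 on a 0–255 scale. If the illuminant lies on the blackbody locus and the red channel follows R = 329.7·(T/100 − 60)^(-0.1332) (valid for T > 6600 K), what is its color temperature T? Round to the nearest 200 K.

11200 K

(t − 60)^(-0.1332) = 195/329.7 = 0.59145.
t − 60 = 0.59145^(1/-0.1332) = 0.59145^(-7.508) = 51.564, so t = 111.564.
T = 100·t = 11156 K → 11200 K to the nearest 200 K.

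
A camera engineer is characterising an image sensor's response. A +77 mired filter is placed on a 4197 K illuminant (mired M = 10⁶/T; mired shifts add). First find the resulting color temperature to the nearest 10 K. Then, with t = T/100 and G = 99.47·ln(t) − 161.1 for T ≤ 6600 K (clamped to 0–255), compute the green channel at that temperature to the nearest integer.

183

M_in = 10⁶/4197 = 238.27; M_out = 238.27 + (+77) = 315.27.
T_out = 10⁶/315.27 = 3171.9 K → 3170 K; t = 31.7.
G = 99.47·ln 31.7 − 161.1 = 99.47·3.4563 − 161.1 = 182.700.
Rounded: 183.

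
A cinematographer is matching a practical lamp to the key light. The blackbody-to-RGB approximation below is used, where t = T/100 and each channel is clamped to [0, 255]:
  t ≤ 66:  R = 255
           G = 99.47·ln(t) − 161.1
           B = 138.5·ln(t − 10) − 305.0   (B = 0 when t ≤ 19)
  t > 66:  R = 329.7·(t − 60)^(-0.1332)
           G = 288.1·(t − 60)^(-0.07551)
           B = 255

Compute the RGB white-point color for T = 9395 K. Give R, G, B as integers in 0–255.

R=206, G=221, B=255

t = 9395/100 = 93.95; the t > 66 branch applies.
R = 329.7·(93.95 − 60)^(-0.1332) = 329.7·33.95^(-0.1332) = 329.7·0.62531 = 206.163.
G = 288.1·(93.95 − 60)^(-0.07551) = 288.1·33.95^(-0.07551) = 288.1·0.76631 = 220.775.
B = 255 by definition for t > 66.
Rounded: (206, 221, 255).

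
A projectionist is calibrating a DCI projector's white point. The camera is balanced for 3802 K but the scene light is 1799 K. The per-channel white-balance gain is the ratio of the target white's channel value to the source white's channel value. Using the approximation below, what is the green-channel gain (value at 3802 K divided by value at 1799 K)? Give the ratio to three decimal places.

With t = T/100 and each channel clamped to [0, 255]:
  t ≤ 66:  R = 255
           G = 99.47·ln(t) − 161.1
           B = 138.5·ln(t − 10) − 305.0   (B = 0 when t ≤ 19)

At 1799 K (t = 17.99):
  G = 99.47·ln 17.99 − 161.1 = 99.47·2.8898 − 161.1 = 126.350.
At 3802 K (t = 38.02):
  G = 99.47·ln 38.02 − 161.1 = 99.47·3.6381 − 161.1 = 200.783.
Gain = 200.783 / 126.350 = 1.5891 → 1.589.

1.589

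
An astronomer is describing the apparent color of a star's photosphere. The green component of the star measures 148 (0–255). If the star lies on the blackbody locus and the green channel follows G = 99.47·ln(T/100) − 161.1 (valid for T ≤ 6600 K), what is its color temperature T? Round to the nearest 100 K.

2200 K

ln t = (148 + 161.1) / 99.47 = 3.1075.
t = e^3.1075 = 22.364.
T = 100·t = 2236 K → 2200 K to the nearest 100 K.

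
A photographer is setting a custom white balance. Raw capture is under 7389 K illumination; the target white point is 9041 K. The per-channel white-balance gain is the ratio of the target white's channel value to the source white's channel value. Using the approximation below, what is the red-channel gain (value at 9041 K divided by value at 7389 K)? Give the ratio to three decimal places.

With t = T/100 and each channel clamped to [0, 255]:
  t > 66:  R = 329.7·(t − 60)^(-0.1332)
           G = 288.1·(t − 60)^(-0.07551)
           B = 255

At 7389 K (t = 73.89):
  R = 329.7·(73.89 − 60)^(-0.1332) = 329.7·13.89^(-0.1332) = 329.7·0.70436 = 232.226.
At 9041 K (t = 90.41):
  R = 329.7·(90.41 − 60)^(-0.1332) = 329.7·30.41^(-0.1332) = 329.7·0.63454 = 209.209.
Gain = 209.209 / 232.226 = 0.9009 → 0.901.

0.901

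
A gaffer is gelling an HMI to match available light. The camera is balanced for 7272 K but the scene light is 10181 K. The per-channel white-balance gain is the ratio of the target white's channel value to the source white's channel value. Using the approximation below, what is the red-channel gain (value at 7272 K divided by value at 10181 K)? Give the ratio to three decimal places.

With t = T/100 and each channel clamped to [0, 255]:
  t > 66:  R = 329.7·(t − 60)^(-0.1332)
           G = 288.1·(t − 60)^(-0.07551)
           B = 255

1.172

At 10181 K (t = 101.81):
  R = 329.7·(101.81 − 60)^(-0.1332) = 329.7·41.81^(-0.1332) = 329.7·0.60820 = 200.523.
At 7272 K (t = 72.72):
  R = 329.7·(72.72 − 60)^(-0.1332) = 329.7·12.72^(-0.1332) = 329.7·0.71266 = 234.964.
Gain = 234.964 / 200.523 = 1.1718 → 1.172.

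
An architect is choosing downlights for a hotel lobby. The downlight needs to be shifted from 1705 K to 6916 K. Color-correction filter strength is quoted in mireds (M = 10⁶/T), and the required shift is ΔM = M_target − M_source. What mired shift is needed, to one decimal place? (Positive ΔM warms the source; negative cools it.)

M_source = 10⁶/1705 = 586.510; M_target = 10⁶/6916 = 144.592.
ΔM = 144.592 − 586.510 = -441.918 → -441.9 mireds, a cooling shift.

-441.9 mireds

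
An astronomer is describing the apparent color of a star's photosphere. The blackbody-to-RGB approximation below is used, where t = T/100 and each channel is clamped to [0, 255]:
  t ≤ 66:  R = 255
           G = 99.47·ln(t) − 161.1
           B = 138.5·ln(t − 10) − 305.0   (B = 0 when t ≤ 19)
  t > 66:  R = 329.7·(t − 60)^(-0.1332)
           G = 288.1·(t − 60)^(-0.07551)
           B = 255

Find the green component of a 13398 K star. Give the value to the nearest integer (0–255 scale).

t = 13398/100 = 133.98; the t > 66 branch applies.
G = 288.1·(133.98 − 60)^(-0.07551) = 288.1·73.98^(-0.07551) = 288.1·0.72254 = 208.164.
Rounded: 208.

208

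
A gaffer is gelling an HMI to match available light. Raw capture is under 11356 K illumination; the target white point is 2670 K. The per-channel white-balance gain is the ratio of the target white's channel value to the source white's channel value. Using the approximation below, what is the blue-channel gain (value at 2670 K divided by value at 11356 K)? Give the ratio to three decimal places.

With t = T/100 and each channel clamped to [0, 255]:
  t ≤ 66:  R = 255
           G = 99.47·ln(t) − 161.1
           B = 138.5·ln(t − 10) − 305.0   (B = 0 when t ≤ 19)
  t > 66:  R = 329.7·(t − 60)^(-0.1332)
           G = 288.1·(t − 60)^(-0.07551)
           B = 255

At 11356 K (t = 113.56):
  B = 255 by definition for t > 66.
At 2670 K (t = 26.7):
  B = 138.5·ln(26.7 − 10) − 305.0 = 138.5·ln 16.7 − 305.0 = 138.5·2.8154 − 305.0 = 84.934.
Gain = 84.934 / 255.000 = 0.3331 → 0.333.

0.333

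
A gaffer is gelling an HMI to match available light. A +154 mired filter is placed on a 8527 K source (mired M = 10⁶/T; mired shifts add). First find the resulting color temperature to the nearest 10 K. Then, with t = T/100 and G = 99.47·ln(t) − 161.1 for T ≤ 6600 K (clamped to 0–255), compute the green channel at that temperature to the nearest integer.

M_in = 10⁶/8527 = 117.27; M_out = 117.27 + (+154) = 271.27.
T_out = 10⁶/271.27 = 3686.3 K → 3690 K; t = 36.9.
G = 99.47·ln 36.9 − 161.1 = 99.47·3.6082 − 161.1 = 197.809.
Rounded: 198.

198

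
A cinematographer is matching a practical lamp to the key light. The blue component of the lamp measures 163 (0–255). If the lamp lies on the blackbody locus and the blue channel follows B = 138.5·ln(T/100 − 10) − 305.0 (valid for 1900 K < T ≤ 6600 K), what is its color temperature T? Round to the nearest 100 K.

3900 K

ln(t − 10) = (163 + 305.0) / 138.5 = 3.3791.
t − 10 = e^3.3791 = 29.343, so t = 39.343.
T = 100·t = 3934 K → 3900 K to the nearest 100 K.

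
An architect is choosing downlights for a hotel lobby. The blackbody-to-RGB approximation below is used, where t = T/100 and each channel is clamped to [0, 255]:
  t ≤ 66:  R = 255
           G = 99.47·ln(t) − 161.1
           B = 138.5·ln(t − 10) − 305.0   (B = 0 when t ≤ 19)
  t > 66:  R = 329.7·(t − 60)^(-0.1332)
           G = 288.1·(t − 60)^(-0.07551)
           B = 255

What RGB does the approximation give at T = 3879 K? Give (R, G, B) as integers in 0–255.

t = 3879/100 = 38.79; the t ≤ 66 branch applies.
R = 255 by definition for t ≤ 66.
G = 99.47·ln 38.79 − 161.1 = 99.47·3.6582 − 161.1 = 202.777.
B = 138.5·ln(38.79 − 10) − 305.0 = 138.5·ln 28.79 − 305.0 = 138.5·3.3600 − 305.0 = 160.364.
Rounded: (255, 203, 160).

(255, 203, 160)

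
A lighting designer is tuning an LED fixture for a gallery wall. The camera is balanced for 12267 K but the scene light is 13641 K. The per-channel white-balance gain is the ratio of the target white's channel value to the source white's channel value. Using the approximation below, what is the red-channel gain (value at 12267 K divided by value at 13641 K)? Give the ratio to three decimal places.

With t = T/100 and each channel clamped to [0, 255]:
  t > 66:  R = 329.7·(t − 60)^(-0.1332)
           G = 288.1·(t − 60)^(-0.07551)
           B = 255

1.027

At 13641 K (t = 136.41):
  R = 329.7·(136.41 − 60)^(-0.1332) = 329.7·76.41^(-0.1332) = 329.7·0.56126 = 185.048.
At 12267 K (t = 122.67):
  R = 329.7·(122.67 − 60)^(-0.1332) = 329.7·62.67^(-0.1332) = 329.7·0.57628 = 189.999.
Gain = 189.999 / 185.048 = 1.0268 → 1.027.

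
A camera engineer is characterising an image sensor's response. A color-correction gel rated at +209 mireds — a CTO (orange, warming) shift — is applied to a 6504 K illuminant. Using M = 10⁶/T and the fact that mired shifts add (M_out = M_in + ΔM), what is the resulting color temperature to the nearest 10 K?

2760 K

M_in = 10⁶/6504 = 153.75 mireds.
M_out = 153.75 + (+209) = 362.75 mireds.
T_out = 10⁶/362.75 = 2756.7 K → 2760 K.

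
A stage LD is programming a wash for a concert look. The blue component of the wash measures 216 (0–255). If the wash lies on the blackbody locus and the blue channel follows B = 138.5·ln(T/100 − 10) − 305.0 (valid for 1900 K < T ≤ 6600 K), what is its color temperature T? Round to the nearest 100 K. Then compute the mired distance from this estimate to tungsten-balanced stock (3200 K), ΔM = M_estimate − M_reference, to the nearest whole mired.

ln(t − 10) = (216 + 305.0) / 138.5 = 3.7617.
t − 10 = e^3.7617 = 43.023, so t = 53.023.
T = 100·t = 5302 K → 5300 K to the nearest 100 K.
M_estimate = 10⁶/5300 = 188.68; M_reference = 10⁶/3200 = 312.50.
ΔM = 188.68 − 312.50 = -123.82 → -124 mireds.

-124 mireds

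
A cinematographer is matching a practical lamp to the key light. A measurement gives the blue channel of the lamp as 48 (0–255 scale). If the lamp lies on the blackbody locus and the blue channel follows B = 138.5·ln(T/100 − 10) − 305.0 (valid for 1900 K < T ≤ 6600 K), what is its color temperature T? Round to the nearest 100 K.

2300 K

ln(t − 10) = (48 + 305.0) / 138.5 = 2.5487.
t − 10 = e^2.5487 = 12.791, so t = 22.791.
T = 100·t = 2279 K → 2300 K to the nearest 100 K.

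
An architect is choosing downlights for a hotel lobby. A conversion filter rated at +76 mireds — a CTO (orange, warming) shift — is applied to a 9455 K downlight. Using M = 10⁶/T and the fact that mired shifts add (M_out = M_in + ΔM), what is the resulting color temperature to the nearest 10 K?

5500 K

M_in = 10⁶/9455 = 105.76 mireds.
M_out = 105.76 + (+76) = 181.76 mireds.
T_out = 10⁶/181.76 = 5501.6 K → 5500 K.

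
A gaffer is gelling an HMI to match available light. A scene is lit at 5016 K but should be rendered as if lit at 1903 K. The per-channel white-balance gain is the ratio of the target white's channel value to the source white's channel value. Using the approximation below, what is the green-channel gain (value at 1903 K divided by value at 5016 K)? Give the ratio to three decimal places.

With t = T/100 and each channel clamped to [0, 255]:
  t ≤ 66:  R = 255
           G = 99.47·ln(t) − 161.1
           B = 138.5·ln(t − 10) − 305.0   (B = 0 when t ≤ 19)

0.578

At 5016 K (t = 50.16):
  G = 99.47·ln 50.16 − 161.1 = 99.47·3.9152 − 161.1 = 228.347.
At 1903 K (t = 19.03):
  G = 99.47·ln 19.03 − 161.1 = 99.47·2.9460 − 161.1 = 131.940.
Gain = 131.940 / 228.347 = 0.5778 → 0.578.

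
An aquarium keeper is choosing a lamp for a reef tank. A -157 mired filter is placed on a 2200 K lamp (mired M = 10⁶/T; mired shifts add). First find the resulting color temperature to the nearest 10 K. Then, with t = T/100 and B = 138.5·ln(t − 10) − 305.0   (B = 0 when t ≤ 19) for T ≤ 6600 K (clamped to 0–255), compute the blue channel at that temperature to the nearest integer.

M_in = 10⁶/2200 = 454.55; M_out = 454.55 + (-157) = 297.55.
T_out = 10⁶/297.55 = 3360.8 K → 3360 K; t = 33.6.
B = 138.5·ln(33.6 − 10) − 305.0 = 138.5·ln 23.6 − 305.0 = 138.5·3.1612 − 305.0 = 132.833.
Rounded: 133.

133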